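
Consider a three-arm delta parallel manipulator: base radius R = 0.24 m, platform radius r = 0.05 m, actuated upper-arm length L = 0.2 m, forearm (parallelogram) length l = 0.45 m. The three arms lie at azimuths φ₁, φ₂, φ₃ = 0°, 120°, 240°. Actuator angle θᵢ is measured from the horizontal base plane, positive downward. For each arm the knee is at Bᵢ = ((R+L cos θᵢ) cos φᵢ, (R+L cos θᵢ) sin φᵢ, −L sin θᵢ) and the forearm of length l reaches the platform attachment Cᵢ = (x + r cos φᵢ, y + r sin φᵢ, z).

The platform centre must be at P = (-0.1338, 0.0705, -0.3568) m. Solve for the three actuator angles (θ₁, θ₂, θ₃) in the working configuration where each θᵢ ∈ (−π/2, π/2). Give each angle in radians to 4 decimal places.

rotate P by −φ1: (-0.1338, 0.0705, -0.3568)
  e−x'=0.3238;  (l²−L²−(e−x')²−y'²−z²)/2L = -0.1866
  √(A²+B²)=0.4818;  θ1 = -0.8338+1.9684 ≈ 1.1345
arm 2 (φ=120.0°): x'=0.1280, y'=0.0806
  e−x'=0.0620;  (l²−L²−(e−x')²−y'²−z²)/2L = 0.0621
  √(A²+B²)=0.3622;  θ2 = -1.3986+1.3984 ≈ -0.0002
φ3=240.0° → target in arm frame (0.0058, -0.1511)
  A cos θ + B sin θ = C:  0.1842·cos θ + -0.3568·sin θ = -0.0539
  √(A²+B²)=0.4015;  θ3 = -1.0943+1.7054 ≈ 0.6111

θ₁ = 1.1345, θ₂ = -0.0002, θ₃ = 0.6111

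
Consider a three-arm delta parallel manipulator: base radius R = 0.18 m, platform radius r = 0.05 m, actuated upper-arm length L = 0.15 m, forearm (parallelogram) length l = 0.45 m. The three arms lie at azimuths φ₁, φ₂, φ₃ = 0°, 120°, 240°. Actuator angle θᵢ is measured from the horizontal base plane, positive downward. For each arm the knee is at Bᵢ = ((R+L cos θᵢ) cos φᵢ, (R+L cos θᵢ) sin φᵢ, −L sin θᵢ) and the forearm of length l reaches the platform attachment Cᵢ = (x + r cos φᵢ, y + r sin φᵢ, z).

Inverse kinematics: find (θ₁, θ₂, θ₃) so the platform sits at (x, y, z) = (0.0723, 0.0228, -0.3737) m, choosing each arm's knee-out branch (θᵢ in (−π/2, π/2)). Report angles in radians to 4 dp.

θ₁ = -0.1744, θ₂ = 0.2616, θ₃ = 0.4363

arm 1 (φ=0.0°): x'=0.0723, y'=0.0228
  A=0.0577, B=-0.3737, C=(l²−L²−A²−y'²−z²)/(2L)=0.1217
  √(A²+B²)=0.3781;  θ1 = -1.4176+1.2432 ≈ -0.1744
φ2=120.0° → target in arm frame (-0.0164, -0.0740)
  e−x'=0.1464;  (l²−L²−(e−x')²−y'²−z²)/2L = 0.0448
  √(A²+B²)=0.4014;  θ2 = -1.1974+1.4590 ≈ 0.2616
φ3=240.0° → target in arm frame (-0.0559, 0.0512)
  e−x'=0.1859;  (l²−L²−(e−x')²−y'²−z²)/2L = 0.0106
  γ=atan2(-0.3737,0.1859)=-1.1092;  ψ=arccos(0.0253)=1.5455;  θ3=γ+ψ≈0.4363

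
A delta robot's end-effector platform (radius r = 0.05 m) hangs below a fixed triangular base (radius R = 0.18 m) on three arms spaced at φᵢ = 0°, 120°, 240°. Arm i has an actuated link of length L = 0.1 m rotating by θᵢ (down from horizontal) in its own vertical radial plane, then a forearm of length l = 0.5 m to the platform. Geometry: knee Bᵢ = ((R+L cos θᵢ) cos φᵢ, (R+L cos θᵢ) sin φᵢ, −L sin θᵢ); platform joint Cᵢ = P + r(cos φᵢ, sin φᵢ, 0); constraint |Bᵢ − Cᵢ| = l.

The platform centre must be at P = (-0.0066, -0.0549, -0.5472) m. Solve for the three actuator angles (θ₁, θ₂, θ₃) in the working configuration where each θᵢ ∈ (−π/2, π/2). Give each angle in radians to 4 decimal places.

rotate P by −φ1: (-0.0066, -0.0549, -0.5472)
  e−x'=0.1366;  (l²−L²−(e−x')²−y'²−z²)/2L = -0.4055
  γ=atan2(-0.5472,0.1366)=-1.3262;  ψ=arccos(-0.7190)=2.3731;  θ1=γ+ψ≈1.0470
rotate P by −φ2: (-0.0442, 0.0332, -0.5472)
  A=0.1742, B=-0.5472, C=(l²−L²−A²−y'²−z²)/(2L)=-0.4544
  θ2 = atan2(B,A) + arccos(C/0.5743) = 1.2213
arm 3 (φ=240.0°): x'=0.0508, y'=0.0217
  A cos θ + B sin θ = C:  0.0792·cos θ + -0.5472·sin θ = -0.3308
  √(A²+B²)=0.5529;  θ3 = -1.4271+2.2122 ≈ 0.7851

θ₁ = 1.0470, θ₂ = 1.2213, θ₃ = 0.7851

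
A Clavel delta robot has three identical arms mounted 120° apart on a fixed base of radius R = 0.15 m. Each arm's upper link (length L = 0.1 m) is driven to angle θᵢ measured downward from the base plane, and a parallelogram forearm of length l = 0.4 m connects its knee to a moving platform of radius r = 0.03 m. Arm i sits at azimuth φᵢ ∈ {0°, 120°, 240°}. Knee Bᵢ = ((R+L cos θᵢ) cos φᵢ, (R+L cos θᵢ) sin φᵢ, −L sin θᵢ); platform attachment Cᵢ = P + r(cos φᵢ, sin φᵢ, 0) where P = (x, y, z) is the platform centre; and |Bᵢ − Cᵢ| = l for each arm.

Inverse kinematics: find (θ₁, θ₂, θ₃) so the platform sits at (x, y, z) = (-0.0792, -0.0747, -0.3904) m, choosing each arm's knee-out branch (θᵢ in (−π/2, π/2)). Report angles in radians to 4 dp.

θ₁ = 1.0468, θ₂ = 0.7853, θ₃ = 0.0867

arm 1 (φ=0.0°): x'=-0.0792, y'=-0.0747
  e−x'=0.1992;  (l²−L²−(e−x')²−y'²−z²)/2L = -0.2384
  γ=atan2(-0.3904,0.1992)=-1.0990;  ψ=arccos(-0.5439)=2.1458;  θ1=γ+ψ≈1.0468
arm 2 (φ=120.0°): x'=-0.0251, y'=0.1059
  A=0.1451, B=-0.3904, C=(l²−L²−A²−y'²−z²)/(2L)=-0.1734
  γ=atan2(-0.3904,0.1451)=-1.2150;  ψ=arccos(-0.4164)=2.0003;  θ2=γ+ψ≈0.7853
φ3=240.0° → target in arm frame (0.1043, -0.0312)
  e−x'=0.0157;  (l²−L²−(e−x')²−y'²−z²)/2L = -0.0182
  γ=atan2(-0.3904,0.0157)=-1.5306;  ψ=arccos(-0.0465)=1.6173;  θ3=γ+ψ≈0.0867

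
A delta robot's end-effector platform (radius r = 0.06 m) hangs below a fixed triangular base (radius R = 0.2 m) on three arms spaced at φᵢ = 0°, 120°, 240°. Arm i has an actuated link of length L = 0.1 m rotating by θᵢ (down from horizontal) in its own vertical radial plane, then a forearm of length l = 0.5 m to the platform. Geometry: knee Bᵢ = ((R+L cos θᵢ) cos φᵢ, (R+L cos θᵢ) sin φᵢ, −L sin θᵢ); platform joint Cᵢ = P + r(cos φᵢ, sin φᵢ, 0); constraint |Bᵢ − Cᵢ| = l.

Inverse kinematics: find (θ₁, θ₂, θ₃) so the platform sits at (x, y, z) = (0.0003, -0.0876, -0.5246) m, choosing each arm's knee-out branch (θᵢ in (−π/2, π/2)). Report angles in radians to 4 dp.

θ₁ = 0.8725, θ₂ = 1.2210, θ₃ = 0.5231

φ1=0.0° → target in arm frame (0.0003, -0.0876)
  e−x'=0.1397;  (l²−L²−(e−x')²−y'²−z²)/2L = -0.3120
  θ1 = atan2(B,A) + arccos(C/0.5429) = 0.8725
arm 2 (φ=120.0°): x'=-0.0760, y'=0.0435
  e−x'=0.2160;  (l²−L²−(e−x')²−y'²−z²)/2L = -0.4188
  √(A²+B²)=0.5673;  θ2 = -1.1802+2.4012 ≈ 1.2210
rotate P by −φ3: (0.0757, 0.0441, -0.5246)
  A=0.0643, B=-0.5246, C=(l²−L²−A²−y'²−z²)/(2L)=-0.2064
  γ=atan2(-0.5246,0.0643)=-1.4489;  ψ=arccos(-0.3905)=1.9720;  θ3=γ+ψ≈0.5231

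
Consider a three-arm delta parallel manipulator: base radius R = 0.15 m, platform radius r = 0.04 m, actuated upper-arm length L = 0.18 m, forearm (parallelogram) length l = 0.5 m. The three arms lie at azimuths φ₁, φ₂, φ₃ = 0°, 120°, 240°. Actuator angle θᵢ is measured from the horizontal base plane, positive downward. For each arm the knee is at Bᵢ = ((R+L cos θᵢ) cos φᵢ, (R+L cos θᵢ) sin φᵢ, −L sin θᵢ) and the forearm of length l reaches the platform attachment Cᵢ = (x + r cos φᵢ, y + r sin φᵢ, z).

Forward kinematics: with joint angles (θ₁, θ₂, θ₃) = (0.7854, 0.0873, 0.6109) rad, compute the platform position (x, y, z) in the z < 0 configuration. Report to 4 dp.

φ1=0.0°: virtual centre (0.2373, 0.0000, -0.1273), radius l
O2 = (0.2893·cos120.0°, 0.2893·sin120.0°, -0.0157) = (-0.1447, 0.2506, -0.0157)
φ3=240.0°: virtual centre (-0.1287, -0.2230, -0.1032), radius l
eliminate P² terms by subtracting sphere 1 from 2 and 3
linear system: -0.7639x+0.5011y = 0.0114−0.2232z; -0.7320x+-0.4459y = 0.0044−0.0481z
det = 0.7074;  x = -0.0104+0.1747z,  y = 0.0071+-0.1790z
sphere 1 gives Az²+Bz+C=0 with A=1.0626, B=0.1655, C=-0.1724;  B²−4AC=0.7603;  roots -0.4882, 0.3324;  negative root z = -0.4882
x = -0.0956, y = 0.0945

(-0.0956, 0.0945, -0.4882)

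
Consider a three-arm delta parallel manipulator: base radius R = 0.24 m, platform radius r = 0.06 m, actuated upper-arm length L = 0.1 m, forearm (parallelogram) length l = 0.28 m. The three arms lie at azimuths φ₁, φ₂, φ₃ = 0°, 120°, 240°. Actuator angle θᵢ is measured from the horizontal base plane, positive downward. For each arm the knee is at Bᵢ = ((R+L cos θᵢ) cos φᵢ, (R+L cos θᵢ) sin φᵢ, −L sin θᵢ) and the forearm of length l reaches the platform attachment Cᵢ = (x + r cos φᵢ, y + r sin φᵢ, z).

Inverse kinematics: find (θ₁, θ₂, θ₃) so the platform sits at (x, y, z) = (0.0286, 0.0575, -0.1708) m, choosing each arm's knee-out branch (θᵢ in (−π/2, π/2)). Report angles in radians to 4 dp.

θ₁ = 0.4365, θ₂ = 0.3489, θ₃ = 1.3092

arm 1 (φ=0.0°): x'=0.0286, y'=0.0575
  e−x'=0.1514;  (l²−L²−(e−x')²−y'²−z²)/2L = 0.0650
  γ=atan2(-0.1708,0.1514)=-0.8455;  ψ=arccos(0.2848)=1.2820;  θ1=γ+ψ≈0.4365
rotate P by −φ2: (0.0355, -0.0535, -0.1708)
  e−x'=0.1445;  (l²−L²−(e−x')²−y'²−z²)/2L = 0.0774
  √(A²+B²)=0.2237;  θ2 = -0.8686+1.2175 ≈ 0.3489
arm 3 (φ=240.0°): x'=-0.0641, y'=-0.0040
  A cos θ + B sin θ = C:  0.2441·cos θ + -0.1708·sin θ = -0.1019
  γ=atan2(-0.1708,0.2441)=-0.6105;  ψ=arccos(-0.3419)=1.9197;  θ3=γ+ψ≈1.3092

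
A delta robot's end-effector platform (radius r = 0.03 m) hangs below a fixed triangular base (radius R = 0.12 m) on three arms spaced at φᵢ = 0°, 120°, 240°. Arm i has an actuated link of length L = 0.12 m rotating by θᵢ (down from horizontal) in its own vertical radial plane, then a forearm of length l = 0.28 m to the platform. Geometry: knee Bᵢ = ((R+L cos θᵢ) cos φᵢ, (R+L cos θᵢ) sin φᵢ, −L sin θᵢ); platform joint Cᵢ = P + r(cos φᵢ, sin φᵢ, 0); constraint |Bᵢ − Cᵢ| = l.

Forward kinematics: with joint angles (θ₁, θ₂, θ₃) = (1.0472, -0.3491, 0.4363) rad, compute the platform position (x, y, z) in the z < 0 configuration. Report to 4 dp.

centre 1 = (0.1500·cos0.0°, 0.1500·sin0.0°, -0.1039) = (0.1500, 0.0000, -0.1039)
centre 2 = (0.2028·cos120.0°, 0.2028·sin120.0°, 0.0410) = (-0.1014, 0.1756, 0.0410)
arm 3 at φ=240.0°: ρ3 = 0.1988;  centre 3 = (-0.0994, -0.1721, -0.0507)
eliminate P² terms by subtracting sphere 1 from 2 and 3
plane₁₂: -0.5028x+0.3512y+0.2899z = 0.0095
det = 0.3482;  x = -0.0182+0.3940z,  y = 0.0009+-0.2616z
sphere 1 gives Az²+Bz+C=0 with A=1.2236, B=0.0748, C=-0.0393;  B²−4AC=0.1979;  roots -0.2124, 0.1512;  negative root z = -0.2124
x = -0.1019, y = 0.0565

(-0.1019, 0.0565, -0.2124)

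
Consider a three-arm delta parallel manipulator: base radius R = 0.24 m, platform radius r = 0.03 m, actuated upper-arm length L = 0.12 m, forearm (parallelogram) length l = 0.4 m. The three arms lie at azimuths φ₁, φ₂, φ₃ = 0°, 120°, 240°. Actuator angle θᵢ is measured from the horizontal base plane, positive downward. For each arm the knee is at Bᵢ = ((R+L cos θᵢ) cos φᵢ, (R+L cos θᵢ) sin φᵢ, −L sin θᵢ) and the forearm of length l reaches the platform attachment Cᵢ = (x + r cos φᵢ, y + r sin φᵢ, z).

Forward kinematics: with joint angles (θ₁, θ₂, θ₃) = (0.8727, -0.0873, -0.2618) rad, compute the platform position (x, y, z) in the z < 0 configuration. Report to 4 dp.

(-0.0810, -0.0079, -0.2483)

centre 1 = (0.2871·cos0.0°, 0.2871·sin0.0°, -0.0919) = (0.2871, 0.0000, -0.0919)
arm 2 at φ=120.0°: e+L cos θ2 = 0.3295;  centre 2 = (-0.1648, 0.2854, 0.0105)
centre 3 = (0.3259·cos240.0°, 0.3259·sin240.0°, 0.0311) = (-0.1630, -0.2822, 0.0311)
eliminate P² terms by subtracting sphere 1 from 2 and 3
[-0.9038 0.5708 0.2048]·P = 0.0178;  [-0.9002 -0.5645 0.2460]·P = 0.0163
Cramer: x(z) = -0.0189+0.2500z;  y(z) = 0.0013+0.0371z
quadratic in z: (1.0639)z²+(0.0309)z+(-0.0579)=0, √Δ=0.4973 → z ∈ {-0.2483, 0.2192}; z = -0.2483 (taking z<0)
x = -0.0810, y = -0.0079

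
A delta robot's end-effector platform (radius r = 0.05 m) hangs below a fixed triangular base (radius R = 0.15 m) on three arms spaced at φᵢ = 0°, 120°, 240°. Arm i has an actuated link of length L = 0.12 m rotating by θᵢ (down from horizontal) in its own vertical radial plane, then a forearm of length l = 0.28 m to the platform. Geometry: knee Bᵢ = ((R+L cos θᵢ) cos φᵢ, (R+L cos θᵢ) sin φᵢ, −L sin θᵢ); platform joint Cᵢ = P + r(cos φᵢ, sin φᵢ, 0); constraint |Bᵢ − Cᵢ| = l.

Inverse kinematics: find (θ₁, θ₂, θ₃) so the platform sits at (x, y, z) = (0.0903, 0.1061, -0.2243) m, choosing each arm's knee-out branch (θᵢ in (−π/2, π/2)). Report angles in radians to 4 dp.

θ₁ = -0.0002, θ₂ = 0.3486, θ₃ = 1.3962

rotate P by −φ1: (0.0903, 0.1061, -0.2243)
  A=0.0097, B=-0.2243, C=(l²−L²−A²−y'²−z²)/(2L)=0.0097
  γ=atan2(-0.2243,0.0097)=-1.5276;  ψ=arccos(0.0434)=1.5274;  θ1=γ+ψ≈-0.0002
arm 2 (φ=120.0°): x'=0.0467, y'=-0.1313
  A cos θ + B sin θ = C:  0.0533·cos θ + -0.2243·sin θ = -0.0266
  γ=atan2(-0.2243,0.0533)=-1.3376;  ψ=arccos(-0.1152)=1.6863;  θ2=γ+ψ≈0.3486
φ3=240.0° → target in arm frame (-0.1370, 0.0252)
  A cos θ + B sin θ = C:  0.2370·cos θ + -0.2243·sin θ = -0.1797
  √(A²+B²)=0.3263;  θ3 = -0.7578+2.1540 ≈ 1.3962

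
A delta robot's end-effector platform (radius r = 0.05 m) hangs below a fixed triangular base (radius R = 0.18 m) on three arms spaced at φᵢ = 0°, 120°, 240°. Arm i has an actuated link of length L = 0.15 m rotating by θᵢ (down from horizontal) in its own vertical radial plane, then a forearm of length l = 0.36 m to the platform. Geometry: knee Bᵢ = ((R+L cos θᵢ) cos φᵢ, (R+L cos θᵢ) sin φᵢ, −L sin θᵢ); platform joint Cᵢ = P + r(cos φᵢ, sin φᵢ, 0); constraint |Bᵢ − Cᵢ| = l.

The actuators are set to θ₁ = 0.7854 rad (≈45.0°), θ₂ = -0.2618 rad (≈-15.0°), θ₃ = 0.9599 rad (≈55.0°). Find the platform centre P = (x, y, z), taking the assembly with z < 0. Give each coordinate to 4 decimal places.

(-0.0464, 0.1254, -0.2907)

arm 1 at φ=0.0°: (R−r)+L cos θ1 = 0.2361;  centre 1 = (0.2361, 0.0000, -0.1061)
arm 2 at φ=120.0°: (R−r)+L cos θ2 = 0.2749;  centre 2 = (-0.1374, 0.2381, 0.0388)
arm 3 at φ=240.0°: (R−r)+L cos θ3 = 0.2160;  centre 3 = (-0.1080, -0.1871, -0.1229)
subtract pairs → two planes through P
linear system: -0.7470x+0.4761y = 0.0101−0.2898z; -0.6882x+-0.3742y = -0.0052−-0.0336z
Cramer: x(z) = -0.0021+0.1522z;  y(z) = 0.0178-0.3698z
into |P−centre ₁|² = l²: 1.1599z² + 0.1264z + -0.0613 = 0;  Δ = 0.3003;  z = -0.2907 or 0.1817 → z<0 root = -0.2907
x = -0.0464, y = 0.1254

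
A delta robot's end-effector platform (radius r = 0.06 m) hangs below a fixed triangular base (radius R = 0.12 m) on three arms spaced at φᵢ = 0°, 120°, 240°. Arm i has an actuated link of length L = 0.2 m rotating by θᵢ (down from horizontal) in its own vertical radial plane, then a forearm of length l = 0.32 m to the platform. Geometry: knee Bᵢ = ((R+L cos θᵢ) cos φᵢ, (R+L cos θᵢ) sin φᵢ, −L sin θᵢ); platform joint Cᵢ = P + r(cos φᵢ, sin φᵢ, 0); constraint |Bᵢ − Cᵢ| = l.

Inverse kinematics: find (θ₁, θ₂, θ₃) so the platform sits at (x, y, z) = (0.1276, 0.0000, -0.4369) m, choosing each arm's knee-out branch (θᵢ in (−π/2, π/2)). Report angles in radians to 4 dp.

arm 1 (φ=0.0°): x'=0.1276, y'=0.0000
  e−x'=-0.0676;  (l²−L²−(e−x')²−y'²−z²)/2L = -0.3326
  γ=atan2(-0.4369,-0.0676)=-1.7243;  ψ=arccos(-0.7524)=2.4225;  θ1=γ+ψ≈0.6982
rotate P by −φ2: (-0.0638, -0.1105, -0.4369)
  e−x'=0.1238;  (l²−L²−(e−x')²−y'²−z²)/2L = -0.3900
  γ=atan2(-0.4369,0.1238)=-1.2947;  ψ=arccos(-0.8589)=2.6040;  θ2=γ+ψ≈1.3093
rotate P by −φ3: (-0.0638, 0.1105, -0.4369)
  A cos θ + B sin θ = C:  0.1238·cos θ + -0.4369·sin θ = -0.3900
  √(A²+B²)=0.4541;  θ3 = -1.2947+2.6040 ≈ 1.3093

θ₁ = 0.6982, θ₂ = 1.3093, θ₃ = 1.3093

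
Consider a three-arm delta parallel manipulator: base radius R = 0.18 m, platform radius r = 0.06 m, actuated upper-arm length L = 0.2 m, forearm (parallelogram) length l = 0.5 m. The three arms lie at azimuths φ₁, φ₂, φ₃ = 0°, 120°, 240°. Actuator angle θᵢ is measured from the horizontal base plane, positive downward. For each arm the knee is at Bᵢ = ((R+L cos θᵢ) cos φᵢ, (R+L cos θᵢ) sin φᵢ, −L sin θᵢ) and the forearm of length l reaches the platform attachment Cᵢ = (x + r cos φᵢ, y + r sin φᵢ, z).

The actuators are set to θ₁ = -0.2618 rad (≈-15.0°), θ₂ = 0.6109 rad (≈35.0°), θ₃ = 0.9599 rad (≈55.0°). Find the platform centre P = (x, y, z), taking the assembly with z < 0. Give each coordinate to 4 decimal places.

φ1=0.0°: virtual centre (0.3132, 0.0000, 0.0518), radius l
φ2=120.0°: virtual centre (-0.1419, 0.2458, -0.1147), radius l
O3 = (0.2347·cos240.0°, 0.2347·sin240.0°, -0.1638) = (-0.1174, -0.2033, -0.1638)
subtract pairs → two planes through P
[-0.9102 0.4916 -0.3330]·P = -0.0070;  [-0.8611 -0.4065 -0.4312]·P = -0.0188
det = 0.7934;  x = 0.0153+-0.4378z,  y = 0.0140+-0.1333z
into |P−O₁|² = l²: 1.2094z² + 0.1536z + -0.1584 = 0;  Δ = 0.7898;  z = -0.4309 or 0.3039 → z<0 root = -0.4309
x = 0.2039, y = 0.0714

(0.2039, 0.0714, -0.4309)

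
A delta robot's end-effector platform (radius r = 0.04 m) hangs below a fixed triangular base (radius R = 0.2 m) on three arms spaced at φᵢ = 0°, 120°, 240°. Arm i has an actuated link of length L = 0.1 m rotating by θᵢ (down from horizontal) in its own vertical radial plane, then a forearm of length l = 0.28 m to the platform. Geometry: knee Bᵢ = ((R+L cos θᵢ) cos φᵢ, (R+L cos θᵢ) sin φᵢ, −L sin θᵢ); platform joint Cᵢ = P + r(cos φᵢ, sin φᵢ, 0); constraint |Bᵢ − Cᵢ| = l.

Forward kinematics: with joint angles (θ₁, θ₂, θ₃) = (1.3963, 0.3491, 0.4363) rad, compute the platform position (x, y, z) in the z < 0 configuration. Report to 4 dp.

(-0.0806, 0.0047, -0.2072)

S1 = (0.1774·cos0.0°, 0.1774·sin0.0°, -0.0985) = (0.1774, 0.0000, -0.0985)
arm 2 at φ=120.0°: ρ2 = 0.2540;  S2 = (-0.1270, 0.2199, -0.0342)
arm 3 at φ=240.0°: ρ3 = 0.2506;  S3 = (-0.1253, -0.2171, -0.0423)
|S₂|²−|S₁|² = 0.0245;  |S₃|²−|S₁|² = 0.0234
plane₁₂: -0.6087x+0.4399y+0.1286z = 0.0245
det = 0.5305;  x = -0.0395+0.1984z,  y = 0.0011+-0.0177z
quadratic in z: (1.0397)z²+(0.1109)z+(-0.0217)=0, √Δ=0.3200 → z ∈ {-0.2072, 0.1006}; z = -0.2072 (taking z<0)
x = -0.0806, y = 0.0047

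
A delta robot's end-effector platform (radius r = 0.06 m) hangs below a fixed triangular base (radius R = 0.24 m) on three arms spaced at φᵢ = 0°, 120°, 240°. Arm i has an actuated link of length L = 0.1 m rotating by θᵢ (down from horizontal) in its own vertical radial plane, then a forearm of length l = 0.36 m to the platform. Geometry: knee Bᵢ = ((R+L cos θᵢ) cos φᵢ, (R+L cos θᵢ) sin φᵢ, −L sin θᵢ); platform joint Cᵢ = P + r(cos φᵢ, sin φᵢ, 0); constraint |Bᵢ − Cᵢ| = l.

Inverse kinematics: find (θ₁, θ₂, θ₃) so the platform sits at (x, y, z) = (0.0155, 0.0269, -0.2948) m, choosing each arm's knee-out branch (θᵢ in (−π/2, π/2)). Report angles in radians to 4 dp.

θ₁ = 0.4362, θ₂ = 0.4358, θ₃ = 0.7854

arm 1 (φ=0.0°): x'=0.0155, y'=0.0269
  e−x'=0.1645;  (l²−L²−(e−x')²−y'²−z²)/2L = 0.0245
  θ1 = atan2(B,A) + arccos(C/0.3376) = 0.4362
φ2=120.0° → target in arm frame (0.0155, -0.0269)
  A=0.1645, B=-0.2948, C=(l²−L²−A²−y'²−z²)/(2L)=0.0246
  √(A²+B²)=0.3376;  θ2 = -1.0619+1.4978 ≈ 0.4358
rotate P by −φ3: (-0.0310, 0.0000, -0.2948)
  A cos θ + B sin θ = C:  0.2110·cos θ + -0.2948·sin θ = -0.0592
  √(A²+B²)=0.3626;  θ3 = -0.9495+1.7349 ≈ 0.7854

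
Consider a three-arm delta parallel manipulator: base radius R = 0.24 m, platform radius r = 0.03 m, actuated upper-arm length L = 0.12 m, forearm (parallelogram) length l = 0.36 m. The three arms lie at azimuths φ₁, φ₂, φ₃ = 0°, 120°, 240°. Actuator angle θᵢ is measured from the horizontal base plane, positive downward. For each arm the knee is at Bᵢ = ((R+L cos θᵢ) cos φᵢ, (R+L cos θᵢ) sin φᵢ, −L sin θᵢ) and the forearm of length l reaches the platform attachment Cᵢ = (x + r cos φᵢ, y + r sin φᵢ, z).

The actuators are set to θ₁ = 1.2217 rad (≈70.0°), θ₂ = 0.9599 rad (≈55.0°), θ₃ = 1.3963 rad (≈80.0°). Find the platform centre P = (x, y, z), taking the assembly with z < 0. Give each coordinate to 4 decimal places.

arm 1 at φ=0.0°: ρ1 = 0.2510;  O1 = (0.2510, 0.0000, -0.1128)
O2 = (0.2788·cos120.0°, 0.2788·sin120.0°, -0.0983) = (-0.1394, 0.2415, -0.0983)
arm 3 at φ=240.0°: ρ3 = 0.2308;  O3 = (-0.1154, -0.1999, -0.1182)
|O₂|²−|O₁|² = 0.0117;  |O₃|²−|O₁|² = -0.0085
[-0.7809 0.4830 0.0289]·P = 0.0117;  [-0.7329 -0.3998 -0.0108]·P = -0.0085
Cramer: x(z) = -0.0008+0.0095z;  y(z) = 0.0228-0.0445z
sphere 1 gives Az²+Bz+C=0 with A=1.0021, B=0.2187, C=-0.0529;  B²−4AC=0.2599;  roots -0.3635, 0.1453;  negative root z = -0.3635
x = -0.0043, y = 0.0390

(-0.0043, 0.0390, -0.3635)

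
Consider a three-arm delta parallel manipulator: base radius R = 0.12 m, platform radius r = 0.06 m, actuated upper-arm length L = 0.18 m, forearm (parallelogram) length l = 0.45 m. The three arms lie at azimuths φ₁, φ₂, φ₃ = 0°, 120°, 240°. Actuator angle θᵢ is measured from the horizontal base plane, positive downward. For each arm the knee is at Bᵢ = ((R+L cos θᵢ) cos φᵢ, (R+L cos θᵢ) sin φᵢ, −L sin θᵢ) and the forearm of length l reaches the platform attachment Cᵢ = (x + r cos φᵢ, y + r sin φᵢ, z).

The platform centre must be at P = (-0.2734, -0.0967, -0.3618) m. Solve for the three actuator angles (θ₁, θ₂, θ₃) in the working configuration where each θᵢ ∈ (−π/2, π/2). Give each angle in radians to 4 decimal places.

φ1=0.0° → target in arm frame (-0.2734, -0.0967)
  A=0.3334, B=-0.3618, C=(l²−L²−A²−y'²−z²)/(2L)=-0.2258
  θ1 = atan2(B,A) + arccos(C/0.4920) = 1.2215
arm 2 (φ=120.0°): x'=0.0530, y'=0.2851
  A=0.0070, B=-0.3618, C=(l²−L²−A²−y'²−z²)/(2L)=-0.1171
  γ=atan2(-0.3618,0.0070)=-1.5513;  ψ=arccos(-0.3235)=1.9002;  θ2=γ+ψ≈0.3489
rotate P by −φ3: (0.2204, -0.1884, -0.3618)
  A cos θ + B sin θ = C:  -0.1604·cos θ + -0.3618·sin θ = -0.0612
  θ3 = atan2(B,A) + arccos(C/0.3958) = -0.2621

θ₁ = 1.2215, θ₂ = 0.3489, θ₃ = -0.2621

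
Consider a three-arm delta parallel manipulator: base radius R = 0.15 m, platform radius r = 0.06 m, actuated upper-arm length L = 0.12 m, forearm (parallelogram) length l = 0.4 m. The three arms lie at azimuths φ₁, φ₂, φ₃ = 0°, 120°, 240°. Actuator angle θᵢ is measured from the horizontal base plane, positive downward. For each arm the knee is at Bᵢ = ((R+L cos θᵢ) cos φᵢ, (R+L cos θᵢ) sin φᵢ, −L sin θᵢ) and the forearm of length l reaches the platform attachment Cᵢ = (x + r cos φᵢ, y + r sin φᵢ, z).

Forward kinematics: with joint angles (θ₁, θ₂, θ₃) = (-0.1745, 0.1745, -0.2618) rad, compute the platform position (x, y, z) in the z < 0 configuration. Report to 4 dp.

arm 1 at φ=0.0°: ρ1 = 0.2082;  O1 = (0.2082, 0.0000, 0.0208)
O2 = (0.2082·cos120.0°, 0.2082·sin120.0°, -0.0208) = (-0.1041, 0.1803, -0.0208)
φ3=240.0°: virtual centre (-0.1030, -0.1783, 0.0311), radius l
subtract pairs → two planes through P
[-0.6245 0.3606 -0.0833]·P = 0.0000;  [-0.6223 -0.3566 0.0204]·P = -0.0004
Cramer: x(z) = 0.0003-0.0500z;  y(z) = 0.0006+0.1445z
sphere 1 gives Az²+Bz+C=0 with A=1.0234, B=-0.0207, C=-0.1164;  B²−4AC=0.4768;  roots -0.3272, 0.3475;  negative root z = -0.3272
x = 0.0167, y = -0.0467

(0.0167, -0.0467, -0.3272)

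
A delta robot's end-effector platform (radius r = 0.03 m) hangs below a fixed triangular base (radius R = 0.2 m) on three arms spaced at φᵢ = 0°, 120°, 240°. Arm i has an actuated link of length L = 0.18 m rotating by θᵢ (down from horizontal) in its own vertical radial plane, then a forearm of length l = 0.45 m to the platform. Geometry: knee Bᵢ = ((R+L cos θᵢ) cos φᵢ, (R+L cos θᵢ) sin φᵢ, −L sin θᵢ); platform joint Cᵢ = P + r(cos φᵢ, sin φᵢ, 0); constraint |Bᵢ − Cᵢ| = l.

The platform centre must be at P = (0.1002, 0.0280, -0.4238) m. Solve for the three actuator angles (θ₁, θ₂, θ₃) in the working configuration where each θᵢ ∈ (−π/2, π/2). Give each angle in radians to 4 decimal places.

φ1=0.0° → target in arm frame (0.1002, 0.0280)
  e−x'=0.0698;  (l²−L²−(e−x')²−y'²−z²)/2L = -0.0421
  θ1 = atan2(B,A) + arccos(C/0.4295) = 0.2615
φ2=120.0° → target in arm frame (-0.0259, -0.1008)
  e−x'=0.1959;  (l²−L²−(e−x')²−y'²−z²)/2L = -0.1612
  γ=atan2(-0.4238,0.1959)=-1.1379;  ψ=arccos(-0.3452)=1.9233;  θ2=γ+ψ≈0.7854
arm 3 (φ=240.0°): x'=-0.0743, y'=0.0728
  A=0.2443, B=-0.4238, C=(l²−L²−A²−y'²−z²)/(2L)=-0.2070
  θ3 = atan2(B,A) + arccos(C/0.4892) = 0.9599

θ₁ = 0.2615, θ₂ = 0.7854, θ₃ = 0.9599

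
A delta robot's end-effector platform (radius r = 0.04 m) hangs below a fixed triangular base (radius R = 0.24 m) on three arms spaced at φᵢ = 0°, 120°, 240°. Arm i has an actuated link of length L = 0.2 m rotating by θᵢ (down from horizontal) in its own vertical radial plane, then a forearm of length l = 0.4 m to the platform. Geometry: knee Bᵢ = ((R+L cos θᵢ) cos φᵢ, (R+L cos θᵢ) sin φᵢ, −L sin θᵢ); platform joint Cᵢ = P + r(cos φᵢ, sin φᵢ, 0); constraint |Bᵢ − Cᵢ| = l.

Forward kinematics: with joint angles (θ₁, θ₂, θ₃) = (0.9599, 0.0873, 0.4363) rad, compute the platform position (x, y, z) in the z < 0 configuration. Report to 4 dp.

(-0.0794, 0.0268, -0.2267)

φ1=0.0°: virtual centre (0.3147, 0.0000, -0.1638), radius l
arm 2 at φ=120.0°: (R−r)+L cos θ2 = 0.3992;  centre 2 = (-0.1996, 0.3458, -0.0174)
φ3=240.0°: virtual centre (-0.1906, -0.3302, -0.0845), radius l
|centre ₂|²−|centre ₁|² = 0.0338;  |centre ₃|²−|centre ₁|² = 0.0266
plane₁₂: -1.0287x+0.6915y+0.2928z = 0.0338
Cramer: x(z) = -0.0296+0.2199z;  y(z) = 0.0049-0.0963z
quadratic in z: (1.0576)z²+(0.1753)z+(-0.0146)=0, √Δ=0.3042 → z ∈ {-0.2267, 0.0609}; z = -0.2267 (taking z<0)
x = -0.0794, y = 0.0268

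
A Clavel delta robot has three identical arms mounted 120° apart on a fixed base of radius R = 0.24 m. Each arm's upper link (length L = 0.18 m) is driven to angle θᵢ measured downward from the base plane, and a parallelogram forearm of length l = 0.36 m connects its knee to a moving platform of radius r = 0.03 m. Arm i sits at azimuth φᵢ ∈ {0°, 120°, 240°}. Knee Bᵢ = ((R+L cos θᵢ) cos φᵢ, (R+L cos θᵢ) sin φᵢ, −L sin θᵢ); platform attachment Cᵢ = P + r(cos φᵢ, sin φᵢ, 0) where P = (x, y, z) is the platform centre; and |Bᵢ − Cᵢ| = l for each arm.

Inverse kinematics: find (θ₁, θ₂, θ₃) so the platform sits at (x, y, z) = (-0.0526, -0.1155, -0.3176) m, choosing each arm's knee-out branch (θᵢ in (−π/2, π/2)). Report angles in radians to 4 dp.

θ₁ = 1.3090, θ₂ = 1.3961, θ₃ = 0.3492

arm 1 (φ=0.0°): x'=-0.0526, y'=-0.1155
  e−x'=0.2626;  (l²−L²−(e−x')²−y'²−z²)/2L = -0.2388
  θ1 = atan2(B,A) + arccos(C/0.4121) = 1.3090
φ2=120.0° → target in arm frame (-0.0737, 0.1033)
  A cos θ + B sin θ = C:  0.2837·cos θ + -0.3176·sin θ = -0.2634
  √(A²+B²)=0.4259;  θ2 = -0.8417+2.2378 ≈ 1.3961
arm 3 (φ=240.0°): x'=0.1263, y'=0.0122
  A=0.0837, B=-0.3176, C=(l²−L²−A²−y'²−z²)/(2L)=-0.0301
  √(A²+B²)=0.3284;  θ3 = -1.3132+1.6624 ≈ 0.3492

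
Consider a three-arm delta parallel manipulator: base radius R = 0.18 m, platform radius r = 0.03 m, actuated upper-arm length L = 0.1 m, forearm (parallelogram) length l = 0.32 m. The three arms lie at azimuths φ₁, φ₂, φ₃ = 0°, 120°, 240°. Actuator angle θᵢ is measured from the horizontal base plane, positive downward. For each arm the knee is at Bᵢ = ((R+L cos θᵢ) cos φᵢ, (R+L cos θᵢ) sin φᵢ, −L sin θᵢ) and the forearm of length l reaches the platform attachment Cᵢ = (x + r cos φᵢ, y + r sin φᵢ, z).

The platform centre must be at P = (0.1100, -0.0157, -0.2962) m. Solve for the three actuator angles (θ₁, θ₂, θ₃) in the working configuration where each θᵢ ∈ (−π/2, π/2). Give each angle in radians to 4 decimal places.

θ₁ = 0.0871, θ₂ = 1.3965, θ₃ = 1.2222

rotate P by −φ1: (0.1100, -0.0157, -0.2962)
  e−x'=0.0400;  (l²−L²−(e−x')²−y'²−z²)/2L = 0.0141
  θ1 = atan2(B,A) + arccos(C/0.2989) = 0.0871
φ2=120.0° → target in arm frame (-0.0686, -0.0874)
  e−x'=0.2186;  (l²−L²−(e−x')²−y'²−z²)/2L = -0.2538
  γ=atan2(-0.2962,0.2186)=-0.9350;  ψ=arccos(-0.6894)=2.3315;  θ2=γ+ψ≈1.3965
arm 3 (φ=240.0°): x'=-0.0414, y'=0.1031
  A=0.1914, B=-0.2962, C=(l²−L²−A²−y'²−z²)/(2L)=-0.2130
  √(A²+B²)=0.3527;  θ3 = -0.9971+2.2193 ≈ 1.2222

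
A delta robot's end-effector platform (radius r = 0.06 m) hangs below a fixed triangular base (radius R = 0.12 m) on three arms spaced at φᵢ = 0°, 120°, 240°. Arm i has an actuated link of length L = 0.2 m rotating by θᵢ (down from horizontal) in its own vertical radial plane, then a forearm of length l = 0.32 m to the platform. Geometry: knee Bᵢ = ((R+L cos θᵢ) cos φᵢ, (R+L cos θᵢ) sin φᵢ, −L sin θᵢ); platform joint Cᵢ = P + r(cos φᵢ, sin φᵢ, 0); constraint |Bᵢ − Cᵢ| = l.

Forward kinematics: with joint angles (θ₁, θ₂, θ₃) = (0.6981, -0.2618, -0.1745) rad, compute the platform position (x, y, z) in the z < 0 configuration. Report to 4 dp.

(-0.1014, 0.0071, -0.1865)

O1 = (0.2132·cos0.0°, 0.2132·sin0.0°, -0.1286) = (0.2132, 0.0000, -0.1286)
arm 2 at φ=120.0°: (R−r)+L cos θ2 = 0.2532;  O2 = (-0.1266, 0.2193, 0.0518)
arm 3 at φ=240.0°: (R−r)+L cos θ3 = 0.2570;  O3 = (-0.1285, -0.2225, 0.0347)
eliminate P² terms by subtracting sphere 1 from 2 and 3
linear system: -0.6796x+0.4385y = 0.0048−0.3606z; -0.6834x+-0.4451y = 0.0052−0.3266z
Cramer: x(z) = -0.0074+0.5044z;  y(z) = -0.0005-0.0407z
into |P−O₁|² = l²: 1.2560z² + 0.0346z + -0.0372 = 0;  Δ = 0.1882;  z = -0.1865 or 0.1589 → z<0 root = -0.1865
x = -0.1014, y = 0.0071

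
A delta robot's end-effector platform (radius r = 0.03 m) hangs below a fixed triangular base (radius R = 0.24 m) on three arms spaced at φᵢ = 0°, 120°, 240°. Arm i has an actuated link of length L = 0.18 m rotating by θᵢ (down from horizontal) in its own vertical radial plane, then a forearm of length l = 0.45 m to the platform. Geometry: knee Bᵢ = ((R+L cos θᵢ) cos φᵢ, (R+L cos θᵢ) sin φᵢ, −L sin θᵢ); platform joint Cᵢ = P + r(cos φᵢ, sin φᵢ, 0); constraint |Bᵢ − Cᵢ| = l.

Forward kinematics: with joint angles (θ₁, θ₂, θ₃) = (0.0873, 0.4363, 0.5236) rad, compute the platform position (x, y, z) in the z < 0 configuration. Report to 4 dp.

(0.0428, 0.0092, -0.3026)

O1 = (0.3893·cos0.0°, 0.3893·sin0.0°, -0.0157) = (0.3893, 0.0000, -0.0157)
arm 2 at φ=120.0°: (R−r)+L cos θ2 = 0.3731;  O2 = (-0.1866, 0.3231, -0.0761)
arm 3 at φ=240.0°: (R−r)+L cos θ3 = 0.3659;  O3 = (-0.1829, -0.3169, -0.0900)
eliminate P² terms by subtracting sphere 1 from 2 and 3
[-1.1518 0.6463 -0.1207]·P = -0.0068;  [-1.1445 -0.6337 -0.1486]·P = -0.0098
Cramer: x(z) = 0.0073-0.1174z;  y(z) = 0.0024-0.0224z
quadratic in z: (1.0143)z²+(0.1210)z+(-0.0563)=0, √Δ=0.4929 → z ∈ {-0.3026, 0.1833}; z = -0.3026 (taking z<0)
x = 0.0428, y = 0.0092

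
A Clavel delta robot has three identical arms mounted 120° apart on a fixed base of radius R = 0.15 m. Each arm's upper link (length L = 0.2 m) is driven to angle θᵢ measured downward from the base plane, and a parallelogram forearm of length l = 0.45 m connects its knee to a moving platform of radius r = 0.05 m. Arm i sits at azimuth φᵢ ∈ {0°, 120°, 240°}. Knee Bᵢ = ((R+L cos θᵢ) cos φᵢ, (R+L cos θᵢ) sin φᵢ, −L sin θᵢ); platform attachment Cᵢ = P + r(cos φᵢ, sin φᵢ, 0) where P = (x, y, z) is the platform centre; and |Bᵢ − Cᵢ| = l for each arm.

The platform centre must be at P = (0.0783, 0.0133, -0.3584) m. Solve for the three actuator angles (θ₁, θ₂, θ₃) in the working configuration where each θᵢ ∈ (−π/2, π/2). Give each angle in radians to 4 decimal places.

θ₁ = -0.1742, θ₂ = 0.2618, θ₃ = 0.3490

rotate P by −φ1: (0.0783, 0.0133, -0.3584)
  A=0.0217, B=-0.3584, C=(l²−L²−A²−y'²−z²)/(2L)=0.0835
  θ1 = atan2(B,A) + arccos(C/0.3591) = -0.1742
φ2=120.0° → target in arm frame (-0.0276, -0.0745)
  A cos θ + B sin θ = C:  0.1276·cos θ + -0.3584·sin θ = 0.0305
  θ2 = atan2(B,A) + arccos(C/0.3804) = 0.2618
rotate P by −φ3: (-0.0507, 0.0612, -0.3584)
  A=0.1507, B=-0.3584, C=(l²−L²−A²−y'²−z²)/(2L)=0.0190
  γ=atan2(-0.3584,0.1507)=-1.1728;  ψ=arccos(0.0489)=1.5219;  θ3=γ+ψ≈0.3490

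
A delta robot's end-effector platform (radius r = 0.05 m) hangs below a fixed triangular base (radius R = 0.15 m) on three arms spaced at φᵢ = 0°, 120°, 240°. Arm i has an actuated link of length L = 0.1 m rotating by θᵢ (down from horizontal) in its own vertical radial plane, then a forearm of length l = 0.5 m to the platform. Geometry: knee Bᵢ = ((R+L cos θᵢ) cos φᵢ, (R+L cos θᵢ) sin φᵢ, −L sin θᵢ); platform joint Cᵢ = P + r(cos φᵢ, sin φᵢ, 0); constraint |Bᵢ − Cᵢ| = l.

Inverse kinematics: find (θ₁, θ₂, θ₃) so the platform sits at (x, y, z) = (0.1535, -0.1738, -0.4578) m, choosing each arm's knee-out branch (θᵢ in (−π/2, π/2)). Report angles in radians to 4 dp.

φ1=0.0° → target in arm frame (0.1535, -0.1738)
  e−x'=-0.0535;  (l²−L²−(e−x')²−y'²−z²)/2L = -0.0132
  √(A²+B²)=0.4609;  θ1 = -1.6871+1.5995 ≈ -0.0876
rotate P by −φ2: (-0.2273, -0.0460, -0.4578)
  e−x'=0.3273;  (l²−L²−(e−x')²−y'²−z²)/2L = -0.3940
  θ2 = atan2(B,A) + arccos(C/0.5627) = 1.3963
φ3=240.0° → target in arm frame (0.0738, 0.2198)
  A cos θ + B sin θ = C:  0.0262·cos θ + -0.4578·sin θ = -0.0930
  γ=atan2(-0.4578,0.0262)=-1.5136;  ψ=arccos(-0.2028)=1.7750;  θ3=γ+ψ≈0.2614

θ₁ = -0.0876, θ₂ = 1.3963, θ₃ = 0.2614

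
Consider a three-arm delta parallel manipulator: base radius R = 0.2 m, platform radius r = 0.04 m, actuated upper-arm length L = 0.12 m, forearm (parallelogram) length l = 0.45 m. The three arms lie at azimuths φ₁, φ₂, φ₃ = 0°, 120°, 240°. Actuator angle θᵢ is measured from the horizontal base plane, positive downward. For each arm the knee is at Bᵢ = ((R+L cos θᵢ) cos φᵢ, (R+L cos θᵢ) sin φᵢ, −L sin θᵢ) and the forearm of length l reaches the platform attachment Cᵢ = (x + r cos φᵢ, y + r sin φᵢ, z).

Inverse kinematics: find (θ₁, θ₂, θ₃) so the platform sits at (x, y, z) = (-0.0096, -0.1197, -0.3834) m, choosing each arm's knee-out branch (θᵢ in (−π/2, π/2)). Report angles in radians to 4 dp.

φ1=0.0° → target in arm frame (-0.0096, -0.1197)
  A cos θ + B sin θ = C:  0.1696·cos θ + -0.3834·sin θ = -0.0083
  √(A²+B²)=0.4192;  θ1 = -1.1543+1.5906 ≈ 0.4362
rotate P by −φ2: (-0.0989, 0.0682, -0.3834)
  A cos θ + B sin θ = C:  0.2589·cos θ + -0.3834·sin θ = -0.1273
  θ2 = atan2(B,A) + arccos(C/0.4626) = 0.8726
φ3=240.0° → target in arm frame (0.1085, 0.0515)
  A=0.0515, B=-0.3834, C=(l²−L²−A²−y'²−z²)/(2L)=0.1491
  γ=atan2(-0.3834,0.0515)=-1.4372;  ψ=arccos(0.3855)=1.1750;  θ3=γ+ψ≈-0.2621

θ₁ = 0.4362, θ₂ = 0.8726, θ₃ = -0.2621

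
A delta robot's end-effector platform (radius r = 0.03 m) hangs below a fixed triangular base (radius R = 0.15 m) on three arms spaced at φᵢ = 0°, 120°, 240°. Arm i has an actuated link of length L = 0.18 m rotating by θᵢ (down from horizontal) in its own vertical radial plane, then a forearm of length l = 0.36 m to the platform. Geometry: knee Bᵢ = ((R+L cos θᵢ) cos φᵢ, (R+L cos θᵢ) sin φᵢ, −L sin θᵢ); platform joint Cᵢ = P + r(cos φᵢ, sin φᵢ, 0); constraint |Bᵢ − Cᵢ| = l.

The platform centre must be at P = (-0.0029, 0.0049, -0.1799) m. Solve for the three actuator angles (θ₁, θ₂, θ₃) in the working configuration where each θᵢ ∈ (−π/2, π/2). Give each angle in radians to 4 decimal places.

rotate P by −φ1: (-0.0029, 0.0049, -0.1799)
  A cos θ + B sin θ = C:  0.1229·cos θ + -0.1799·sin θ = 0.1381
  θ1 = atan2(B,A) + arccos(C/0.2179) = -0.0871
φ2=120.0° → target in arm frame (0.0057, 0.0001)
  A cos θ + B sin θ = C:  0.1143·cos θ + -0.1799·sin θ = 0.1438
  √(A²+B²)=0.2131;  θ2 = -1.0048+0.8303 ≈ -0.1745
arm 3 (φ=240.0°): x'=-0.0028, y'=-0.0050
  A=0.1228, B=-0.1799, C=(l²−L²−A²−y'²−z²)/(2L)=0.1381
  γ=atan2(-0.1799,0.1228)=-0.9719;  ψ=arccos(0.6343)=0.8838;  θ3=γ+ψ≈-0.0881

θ₁ = -0.0871, θ₂ = -0.1745, θ₃ = -0.0881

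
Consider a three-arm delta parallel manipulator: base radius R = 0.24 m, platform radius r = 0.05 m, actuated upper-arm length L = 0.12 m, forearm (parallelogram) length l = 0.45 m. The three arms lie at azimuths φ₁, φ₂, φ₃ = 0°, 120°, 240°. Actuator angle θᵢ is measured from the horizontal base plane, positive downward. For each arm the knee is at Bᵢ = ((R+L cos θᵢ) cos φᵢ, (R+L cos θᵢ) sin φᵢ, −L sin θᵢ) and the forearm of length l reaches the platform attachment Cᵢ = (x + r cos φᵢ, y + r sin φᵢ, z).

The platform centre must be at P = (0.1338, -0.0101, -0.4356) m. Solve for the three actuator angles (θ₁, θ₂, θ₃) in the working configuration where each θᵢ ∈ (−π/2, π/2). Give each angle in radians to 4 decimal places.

θ₁ = 0.1749, θ₂ = 1.3092, θ₃ = 1.2215

arm 1 (φ=0.0°): x'=0.1338, y'=-0.0101
  e−x'=0.0562;  (l²−L²−(e−x')²−y'²−z²)/2L = -0.0204
  √(A²+B²)=0.4392;  θ1 = -1.4425+1.6174 ≈ 0.1749
φ2=120.0° → target in arm frame (-0.0756, -0.1108)
  e−x'=0.2656;  (l²−L²−(e−x')²−y'²−z²)/2L = -0.3521
  θ2 = atan2(B,A) + arccos(C/0.5102) = 1.3092
arm 3 (φ=240.0°): x'=-0.0582, y'=0.1209
  e−x'=0.2482;  (l²−L²−(e−x')²−y'²−z²)/2L = -0.3244
  √(A²+B²)=0.5013;  θ3 = -1.0530+2.2745 ≈ 1.2215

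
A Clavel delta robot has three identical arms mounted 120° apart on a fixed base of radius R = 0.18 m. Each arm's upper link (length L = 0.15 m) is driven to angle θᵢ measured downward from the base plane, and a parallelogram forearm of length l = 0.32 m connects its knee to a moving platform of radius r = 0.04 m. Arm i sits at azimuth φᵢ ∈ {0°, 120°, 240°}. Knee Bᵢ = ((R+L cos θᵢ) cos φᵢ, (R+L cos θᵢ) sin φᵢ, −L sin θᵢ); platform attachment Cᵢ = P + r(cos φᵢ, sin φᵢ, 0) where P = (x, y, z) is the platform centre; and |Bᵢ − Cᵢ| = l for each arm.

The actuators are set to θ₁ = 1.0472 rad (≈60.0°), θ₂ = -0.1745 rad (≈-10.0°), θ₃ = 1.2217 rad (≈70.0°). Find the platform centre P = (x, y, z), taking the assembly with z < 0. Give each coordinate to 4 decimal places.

φ1=0.0°: virtual centre (0.2150, 0.0000, -0.1299), radius l
arm 2 at φ=120.0°: (R−r)+L cos θ2 = 0.2877;  S2 = (-0.1439, 0.2492, 0.0260)
arm 3 at φ=240.0°: (R−r)+L cos θ3 = 0.1913;  S3 = (-0.0957, -0.1657, -0.1410)
eliminate P² terms by subtracting sphere 1 from 2 and 3
linear system: -0.7177x+0.4983y = 0.0204−0.3119z; -0.6213x+-0.3314y = -0.0066−-0.0221z
Cramer: x(z) = -0.0063+0.1687z;  y(z) = 0.0318-0.3829z
sphere 1 gives Az²+Bz+C=0 with A=1.1751, B=0.1608, C=-0.0355;  B²−4AC=0.1929;  roots -0.2553, 0.1185;  negative root z = -0.2553
x = -0.0493, y = 0.1296

(-0.0493, 0.1296, -0.2553)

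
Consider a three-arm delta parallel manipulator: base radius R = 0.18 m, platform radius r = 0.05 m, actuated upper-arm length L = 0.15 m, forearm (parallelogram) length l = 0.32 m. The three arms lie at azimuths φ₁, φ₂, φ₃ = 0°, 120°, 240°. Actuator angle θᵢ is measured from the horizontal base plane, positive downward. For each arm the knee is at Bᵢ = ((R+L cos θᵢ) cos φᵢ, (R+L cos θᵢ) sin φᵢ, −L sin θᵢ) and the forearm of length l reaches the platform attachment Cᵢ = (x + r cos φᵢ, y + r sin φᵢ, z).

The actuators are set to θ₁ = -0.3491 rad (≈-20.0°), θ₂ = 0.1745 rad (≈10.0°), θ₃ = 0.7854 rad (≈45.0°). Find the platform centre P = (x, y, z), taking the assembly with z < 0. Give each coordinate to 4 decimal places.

(0.0613, 0.0484, -0.1855)

centre 1 = (0.2710·cos0.0°, 0.2710·sin0.0°, 0.0513) = (0.2710, 0.0000, 0.0513)
arm 2 at φ=120.0°: ρ2 = 0.2777;  centre 2 = (-0.1389, 0.2405, -0.0260)
arm 3 at φ=240.0°: ρ3 = 0.2361;  centre 3 = (-0.1180, -0.2044, -0.1061)
eliminate P² terms by subtracting sphere 1 from 2 and 3
linear system: -0.8196x+0.4810y = 0.0018−-0.1547z; -0.7780x+-0.4089y = -0.0091−-0.3147z
det = 0.7094;  x = 0.0051+-0.3026z,  y = 0.0124+-0.1940z
quadratic in z: (1.1292)z²+(0.0534)z+(-0.0290)=0, √Δ=0.3656 → z ∈ {-0.1855, 0.1382}; z = -0.1855 (taking z<0)
x = 0.0613, y = 0.0484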